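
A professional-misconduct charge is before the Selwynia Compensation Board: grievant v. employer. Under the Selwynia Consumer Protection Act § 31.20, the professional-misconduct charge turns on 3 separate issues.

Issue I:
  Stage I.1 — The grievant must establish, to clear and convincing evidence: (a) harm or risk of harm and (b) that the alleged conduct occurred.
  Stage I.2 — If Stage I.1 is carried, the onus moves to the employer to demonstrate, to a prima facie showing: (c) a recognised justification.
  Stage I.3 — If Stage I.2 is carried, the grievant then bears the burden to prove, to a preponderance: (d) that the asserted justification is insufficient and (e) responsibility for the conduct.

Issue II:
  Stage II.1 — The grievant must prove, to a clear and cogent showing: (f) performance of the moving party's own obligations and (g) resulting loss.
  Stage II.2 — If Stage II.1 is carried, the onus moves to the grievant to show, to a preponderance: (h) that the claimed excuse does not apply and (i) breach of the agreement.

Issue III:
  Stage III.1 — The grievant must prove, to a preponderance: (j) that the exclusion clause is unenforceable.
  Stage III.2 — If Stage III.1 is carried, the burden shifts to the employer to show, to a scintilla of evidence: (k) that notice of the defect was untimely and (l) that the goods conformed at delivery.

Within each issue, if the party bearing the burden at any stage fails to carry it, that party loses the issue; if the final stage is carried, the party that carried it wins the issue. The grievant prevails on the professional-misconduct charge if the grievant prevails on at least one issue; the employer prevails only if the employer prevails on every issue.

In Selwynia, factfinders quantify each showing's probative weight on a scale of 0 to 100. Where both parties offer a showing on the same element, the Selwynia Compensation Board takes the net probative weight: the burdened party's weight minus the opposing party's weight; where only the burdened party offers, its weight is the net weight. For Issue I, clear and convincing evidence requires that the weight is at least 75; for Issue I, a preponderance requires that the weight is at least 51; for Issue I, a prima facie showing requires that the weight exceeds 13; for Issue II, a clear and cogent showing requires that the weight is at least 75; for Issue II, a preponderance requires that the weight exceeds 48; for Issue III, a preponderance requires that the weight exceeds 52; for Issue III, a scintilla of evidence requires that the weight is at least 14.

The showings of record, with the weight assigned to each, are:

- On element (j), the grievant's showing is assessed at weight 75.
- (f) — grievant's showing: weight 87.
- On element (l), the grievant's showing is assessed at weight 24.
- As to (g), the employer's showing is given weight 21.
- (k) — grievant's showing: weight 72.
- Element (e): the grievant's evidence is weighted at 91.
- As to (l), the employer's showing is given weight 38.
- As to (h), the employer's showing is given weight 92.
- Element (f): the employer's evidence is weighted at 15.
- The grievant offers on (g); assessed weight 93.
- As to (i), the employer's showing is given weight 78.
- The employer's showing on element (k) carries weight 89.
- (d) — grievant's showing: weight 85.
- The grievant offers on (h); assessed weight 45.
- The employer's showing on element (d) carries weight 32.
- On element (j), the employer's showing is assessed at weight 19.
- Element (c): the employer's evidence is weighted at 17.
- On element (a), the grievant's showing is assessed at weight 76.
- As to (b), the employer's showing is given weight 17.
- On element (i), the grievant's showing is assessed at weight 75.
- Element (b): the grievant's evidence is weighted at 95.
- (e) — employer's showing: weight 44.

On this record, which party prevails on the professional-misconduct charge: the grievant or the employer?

employer

— Issue I —
Stage I.1 (grievant, clear and convincing evidence, weight is at least 75): (a) 76 ≥ 75 — meets; (b) net 95−17=78 ≥ 75 — meets.
  The grievant carries Stage I.1; the employer now bears the burden.
Stage I.2 (employer, a prima facie showing, weight exceeds 13): (c) 17 > 13 — meets.
  The employer carries Stage I.2; the grievant now bears the burden.
Stage I.3 (grievant, a preponderance, weight is at least 51): (d) net 85−32=53 ≥ 51 — meets; (e) net 91−44=47 < 51 — fails.
  The grievant does not carry Stage I.3.
The analysis ends at Stage I.3; the employer prevails on this issue.
— Issue II —
Stage II.1 — burden on grievant; standard: a clear and cogent showing (weight is at least 75).
    (f): 87 − 15 = 72 < 75 [not met]
    (g): 93 − 21 = 72 < 75 [not met]
  The grievant does not carry Stage II.1.
The employer prevails on this issue.
— Issue III —
Stage III.1 — burden on grievant; standard: a preponderance (weight exceeds 52).
    (j): 75 − 19 = 56 > 52 [met]
  All elements met. The burden passes to the employer.
Stage III.2 — burden on employer; standard: a scintilla of evidence (weight is at least 14).
    (k): 89 − 72 = 17 ≥ 14 [met]
    (l): 38 − 24 = 14 ≥ 14 [met]
  All elements met at the final stage.
Every stage carried; the employer prevails on this issue.
Per-issue: Issue I → employer; Issue II → employer; Issue III → employer. The grievant must prevail on at least one issue; overall, the employer prevails.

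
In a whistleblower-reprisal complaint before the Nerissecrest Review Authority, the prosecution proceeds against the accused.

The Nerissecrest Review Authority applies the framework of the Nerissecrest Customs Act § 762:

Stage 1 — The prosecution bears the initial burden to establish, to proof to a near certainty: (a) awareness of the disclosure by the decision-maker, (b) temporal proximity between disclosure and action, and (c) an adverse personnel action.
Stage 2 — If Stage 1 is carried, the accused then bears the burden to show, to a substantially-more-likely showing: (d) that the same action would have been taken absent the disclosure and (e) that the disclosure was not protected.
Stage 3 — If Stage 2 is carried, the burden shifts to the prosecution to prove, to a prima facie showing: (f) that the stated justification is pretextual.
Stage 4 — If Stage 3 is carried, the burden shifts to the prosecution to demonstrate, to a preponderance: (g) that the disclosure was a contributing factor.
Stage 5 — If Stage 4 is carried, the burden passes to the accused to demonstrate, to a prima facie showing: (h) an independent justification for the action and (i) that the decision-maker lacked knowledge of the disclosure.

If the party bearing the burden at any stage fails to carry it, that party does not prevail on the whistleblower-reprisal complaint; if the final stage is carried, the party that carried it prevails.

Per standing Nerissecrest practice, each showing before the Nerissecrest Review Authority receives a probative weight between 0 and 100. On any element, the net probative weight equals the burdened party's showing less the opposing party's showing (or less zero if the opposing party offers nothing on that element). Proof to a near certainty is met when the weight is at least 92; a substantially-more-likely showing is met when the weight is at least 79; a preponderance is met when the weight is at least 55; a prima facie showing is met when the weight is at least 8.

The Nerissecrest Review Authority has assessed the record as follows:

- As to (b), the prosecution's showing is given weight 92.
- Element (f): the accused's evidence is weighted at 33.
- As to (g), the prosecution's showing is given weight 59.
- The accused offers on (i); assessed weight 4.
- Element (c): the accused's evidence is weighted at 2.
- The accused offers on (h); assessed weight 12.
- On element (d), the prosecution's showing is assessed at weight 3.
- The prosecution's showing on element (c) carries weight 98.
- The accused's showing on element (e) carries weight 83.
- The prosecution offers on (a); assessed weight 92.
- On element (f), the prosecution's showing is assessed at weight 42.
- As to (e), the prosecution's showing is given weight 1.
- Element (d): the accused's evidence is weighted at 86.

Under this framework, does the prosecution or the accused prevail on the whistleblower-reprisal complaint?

prosecution

Stage 1 — burden on prosecution; standard: proof to a near certainty (weight is at least 92).
    (a): 92 ≥ 92 [met]
    (b): 92 ≥ 92 [met]
    (c): 98 − 2 = 96 ≥ 92 [met]
  Stage 1 is satisfied; the onus moves to the accused.
Stage 2 — burden on accused; standard: a substantially-more-likely showing (weight is at least 79).
    (d): 86 − 3 = 83 ≥ 79 [met]
    (e): 83 − 1 = 82 ≥ 79 [met]
  The accused carries Stage 2; the prosecution now bears the burden.
Stage 3 — burden on prosecution; standard: a prima facie showing (weight is at least 8).
    (f): 42 − 33 = 9 ≥ 8 [met]
  Stage 3 is satisfied; the prosecution continues to bear the burden.
Stage 4 — burden on prosecution; standard: a preponderance (weight is at least 55).
    (g): 59 ≥ 55 [met]
  The prosecution carries Stage 4; the accused now bears the burden.
Stage 5 — burden on accused; standard: a prima facie showing (weight is at least 8).
    (h): 12 ≥ 8 [met]
    (i): 4 < 8 [not met]
  Not every element is met, so the accused fails to carry Stage 5.
So the prosecution prevails.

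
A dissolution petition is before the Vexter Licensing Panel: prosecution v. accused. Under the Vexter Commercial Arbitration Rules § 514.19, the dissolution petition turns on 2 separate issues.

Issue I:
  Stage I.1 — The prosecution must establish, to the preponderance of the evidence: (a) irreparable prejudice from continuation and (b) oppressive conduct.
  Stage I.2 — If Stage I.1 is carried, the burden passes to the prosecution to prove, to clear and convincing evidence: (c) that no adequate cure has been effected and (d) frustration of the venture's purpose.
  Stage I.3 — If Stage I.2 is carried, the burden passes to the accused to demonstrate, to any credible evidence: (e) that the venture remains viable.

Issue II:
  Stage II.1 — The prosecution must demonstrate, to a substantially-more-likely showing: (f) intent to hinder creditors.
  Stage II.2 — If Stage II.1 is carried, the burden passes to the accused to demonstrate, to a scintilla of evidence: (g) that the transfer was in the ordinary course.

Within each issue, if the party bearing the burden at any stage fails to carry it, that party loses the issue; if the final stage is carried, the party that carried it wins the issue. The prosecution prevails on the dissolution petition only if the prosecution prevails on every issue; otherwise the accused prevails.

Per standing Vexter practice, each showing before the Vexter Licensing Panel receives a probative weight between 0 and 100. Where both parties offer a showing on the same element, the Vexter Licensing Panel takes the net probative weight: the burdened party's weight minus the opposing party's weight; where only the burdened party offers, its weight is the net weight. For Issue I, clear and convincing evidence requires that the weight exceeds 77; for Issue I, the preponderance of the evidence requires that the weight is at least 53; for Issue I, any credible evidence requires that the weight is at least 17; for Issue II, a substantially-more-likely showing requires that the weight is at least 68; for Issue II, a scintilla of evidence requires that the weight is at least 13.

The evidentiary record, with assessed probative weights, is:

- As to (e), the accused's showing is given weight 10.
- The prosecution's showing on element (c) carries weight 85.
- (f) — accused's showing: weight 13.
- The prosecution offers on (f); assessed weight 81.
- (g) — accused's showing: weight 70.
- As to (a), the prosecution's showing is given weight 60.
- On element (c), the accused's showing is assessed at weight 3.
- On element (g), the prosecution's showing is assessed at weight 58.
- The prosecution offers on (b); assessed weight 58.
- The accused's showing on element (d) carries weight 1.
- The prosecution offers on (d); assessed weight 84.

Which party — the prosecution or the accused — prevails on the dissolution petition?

prosecution

— Issue I —
At Stage I.1 the prosecution must meet the preponderance of the evidence (weight is at least 53): on (a) the weight is 60, which does reach 53, so (a) meets the standard; on (b) the weight is 58, ≥ 53, so (b) meets the standard.
  Stage I.1 is satisfied; the prosecution continues to bear the burden.
At Stage I.2 the prosecution must meet clear and convincing evidence (weight exceeds 77): on (c) the weight is 85 less the opposing 3 gives net 82, which does exceed 77, so (c) meets the standard; on (d) the weight is 84 less the opposing 1 gives net 83, which does exceed 77, so (d) meets the standard.
  Stage I.2 is satisfied; the onus moves to the accused.
At Stage I.3 the accused must meet any credible evidence (weight is at least 17): on (e) the weight is 10, < 17, so (e) does not meet the standard.
  Stage I.3 not carried; the accused fails its burden.
So the prosecution prevails on this issue.
— Issue II —
Stage II.1 (prosecution, a substantially-more-likely showing, weight is at least 68): (f) net 81−13=68 ≥ 68 — meets.
  Stage II.1 carried; the burden shifts to the accused.
Stage II.2 (accused, a scintilla of evidence, weight is at least 13): (g) net 70−58=12 < 13 — fails.
  Stage II.2 not carried; the accused fails its burden.
So the prosecution prevails on this issue.
Per-issue: Issue I → prosecution; Issue II → prosecution. The prosecution must prevail on every issue; overall, the prosecution prevails.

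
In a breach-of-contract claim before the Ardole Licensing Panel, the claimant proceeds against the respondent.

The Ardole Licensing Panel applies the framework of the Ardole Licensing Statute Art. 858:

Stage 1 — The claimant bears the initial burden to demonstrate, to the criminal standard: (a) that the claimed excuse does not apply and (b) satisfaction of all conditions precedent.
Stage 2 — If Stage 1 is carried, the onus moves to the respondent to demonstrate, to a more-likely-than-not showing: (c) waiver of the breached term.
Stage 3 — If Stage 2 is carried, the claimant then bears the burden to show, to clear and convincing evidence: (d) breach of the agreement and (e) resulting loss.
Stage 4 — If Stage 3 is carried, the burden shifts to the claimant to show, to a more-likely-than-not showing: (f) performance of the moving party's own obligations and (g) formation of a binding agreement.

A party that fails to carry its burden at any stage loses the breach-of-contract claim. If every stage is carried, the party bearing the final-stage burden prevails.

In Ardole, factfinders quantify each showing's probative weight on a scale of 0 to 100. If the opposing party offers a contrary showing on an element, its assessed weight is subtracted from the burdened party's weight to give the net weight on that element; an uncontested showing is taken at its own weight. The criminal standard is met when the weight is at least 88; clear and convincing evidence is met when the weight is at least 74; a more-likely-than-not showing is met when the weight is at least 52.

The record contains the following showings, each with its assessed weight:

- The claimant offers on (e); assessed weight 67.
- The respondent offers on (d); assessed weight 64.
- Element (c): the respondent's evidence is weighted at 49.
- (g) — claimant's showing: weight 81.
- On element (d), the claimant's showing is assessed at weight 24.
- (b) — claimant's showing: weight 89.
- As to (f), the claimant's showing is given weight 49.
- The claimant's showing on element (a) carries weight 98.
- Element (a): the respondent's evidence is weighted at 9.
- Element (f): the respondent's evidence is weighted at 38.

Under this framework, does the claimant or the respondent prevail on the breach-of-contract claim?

claimant

Stage 1 — burden on claimant; standard: the criminal standard (weight is at least 88).
    (a): 98 − 9 = 89 ≥ 88 [met]
    (b): 89 ≥ 88 [met]
  The claimant carries Stage 1; the respondent now bears the burden.
Stage 2 — burden on respondent; standard: a more-likely-than-not showing (weight is at least 52).
    (c): 49 < 52 [not met]
  The respondent does not carry Stage 2.
So the claimant prevails.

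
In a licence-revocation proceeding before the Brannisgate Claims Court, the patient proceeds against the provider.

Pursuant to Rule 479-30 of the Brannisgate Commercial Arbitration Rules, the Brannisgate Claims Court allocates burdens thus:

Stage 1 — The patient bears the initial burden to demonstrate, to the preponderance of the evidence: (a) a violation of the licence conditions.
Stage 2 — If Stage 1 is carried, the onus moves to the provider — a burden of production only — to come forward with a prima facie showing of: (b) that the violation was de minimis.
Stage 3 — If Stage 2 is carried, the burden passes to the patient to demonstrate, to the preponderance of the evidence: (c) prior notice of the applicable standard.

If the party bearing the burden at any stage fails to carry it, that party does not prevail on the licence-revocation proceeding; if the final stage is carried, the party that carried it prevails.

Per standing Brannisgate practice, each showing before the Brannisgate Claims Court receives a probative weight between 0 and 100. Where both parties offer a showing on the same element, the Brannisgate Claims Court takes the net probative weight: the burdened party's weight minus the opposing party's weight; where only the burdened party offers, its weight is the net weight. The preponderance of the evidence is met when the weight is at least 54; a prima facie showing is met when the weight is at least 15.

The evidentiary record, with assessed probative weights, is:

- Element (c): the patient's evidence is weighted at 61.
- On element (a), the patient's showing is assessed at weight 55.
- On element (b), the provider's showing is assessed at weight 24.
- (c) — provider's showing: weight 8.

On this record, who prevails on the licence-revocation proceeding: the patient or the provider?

provider

Stage 1 — burden on patient; standard: the preponderance of the evidence (weight is at least 54).
    (a): 55 ≥ 54 [met]
  The patient carries Stage 1; the provider now bears the burden.
Stage 2 — burden on provider; standard: a prima facie showing (weight is at least 15).
    (b): 24 ≥ 15 [met]
  Stage 2 carried; the burden shifts to the patient.
Stage 3 — burden on patient; standard: the preponderance of the evidence (weight is at least 54).
    (c): 61 − 8 = 53 < 54 [not met]
  Not every element is met, so the patient fails to carry Stage 3.
The provider prevails.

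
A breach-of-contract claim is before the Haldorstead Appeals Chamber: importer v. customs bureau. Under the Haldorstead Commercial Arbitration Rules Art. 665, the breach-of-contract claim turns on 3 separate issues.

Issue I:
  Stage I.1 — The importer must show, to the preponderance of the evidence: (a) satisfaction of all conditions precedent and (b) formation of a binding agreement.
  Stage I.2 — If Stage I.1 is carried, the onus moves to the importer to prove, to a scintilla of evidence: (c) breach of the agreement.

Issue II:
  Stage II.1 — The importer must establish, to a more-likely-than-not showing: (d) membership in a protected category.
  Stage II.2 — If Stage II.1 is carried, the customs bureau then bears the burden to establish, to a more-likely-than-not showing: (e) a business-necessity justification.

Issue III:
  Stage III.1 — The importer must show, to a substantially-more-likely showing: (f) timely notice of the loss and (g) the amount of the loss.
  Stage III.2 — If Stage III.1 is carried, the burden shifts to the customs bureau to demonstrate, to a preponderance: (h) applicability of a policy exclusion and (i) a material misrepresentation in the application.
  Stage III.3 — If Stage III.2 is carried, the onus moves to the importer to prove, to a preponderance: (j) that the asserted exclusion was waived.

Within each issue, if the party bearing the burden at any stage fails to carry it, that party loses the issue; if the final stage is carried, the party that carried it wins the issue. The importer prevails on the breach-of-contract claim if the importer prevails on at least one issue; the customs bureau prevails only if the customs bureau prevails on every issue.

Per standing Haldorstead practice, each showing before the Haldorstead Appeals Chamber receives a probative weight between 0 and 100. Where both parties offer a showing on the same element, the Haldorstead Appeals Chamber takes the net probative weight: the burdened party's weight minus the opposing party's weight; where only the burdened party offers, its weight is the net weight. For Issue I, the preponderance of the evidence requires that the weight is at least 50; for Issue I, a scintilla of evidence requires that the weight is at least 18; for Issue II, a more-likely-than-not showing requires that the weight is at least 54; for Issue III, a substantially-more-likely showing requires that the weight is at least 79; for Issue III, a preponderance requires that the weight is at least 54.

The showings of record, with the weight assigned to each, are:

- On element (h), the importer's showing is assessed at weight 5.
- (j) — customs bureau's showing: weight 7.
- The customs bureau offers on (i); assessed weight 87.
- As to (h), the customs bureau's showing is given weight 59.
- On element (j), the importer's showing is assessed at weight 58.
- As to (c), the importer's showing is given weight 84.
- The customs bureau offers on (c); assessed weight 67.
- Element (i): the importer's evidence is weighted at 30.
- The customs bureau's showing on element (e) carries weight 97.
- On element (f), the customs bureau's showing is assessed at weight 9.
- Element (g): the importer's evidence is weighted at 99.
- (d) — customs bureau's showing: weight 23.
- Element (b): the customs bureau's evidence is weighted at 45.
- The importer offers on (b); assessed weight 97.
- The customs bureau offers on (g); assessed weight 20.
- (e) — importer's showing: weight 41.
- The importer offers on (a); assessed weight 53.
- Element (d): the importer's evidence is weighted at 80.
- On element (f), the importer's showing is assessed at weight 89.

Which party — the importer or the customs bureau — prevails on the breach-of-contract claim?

— Issue I —
Stage I.1 (importer, the preponderance of the evidence, weight is at least 50): (a) 53 ≥ 50 — meets; (b) net 97−45=52 ≥ 50 — meets.
  All elements met. The importer retains the burden for Stage I.2.
Stage I.2 (importer, a scintilla of evidence, weight is at least 18): (c) net 84−67=17 < 18 — fails.
  The importer does not carry Stage I.2.
The customs bureau prevails on this issue.
— Issue II —
Stage II.1 — burden on importer; standard: a more-likely-than-not showing (weight is at least 54).
    (d): 80 − 23 = 57 ≥ 54 [met]
  Stage II.1 carried; the burden shifts to the customs bureau.
Stage II.2 — burden on customs bureau; standard: a more-likely-than-not showing (weight is at least 54).
    (e): 97 − 41 = 56 ≥ 54 [met]
  Stage II.2 carried; the final stage is satisfied.
With every stage satisfied, the customs bureau prevails on this issue.
— Issue III —
At Stage III.1 the importer must meet a substantially-more-likely showing (weight is at least 79): on (f) the weight is 89 less the opposing 9 gives net 80, which does reach 79, so (f) meets the standard; on (g) the weight is 99 less the opposing 20 gives net 79, which does reach 79, so (g) meets the standard.
  Stage III.1 carried; the burden shifts to the customs bureau.
At Stage III.2 the customs bureau must meet a preponderance (weight is at least 54): on (h) the weight is 59 less the opposing 5 gives net 54, which does reach 54, so (h) meets the standard; on (i) the weight is 87 less the opposing 30 gives net 57, which does reach 54, so (i) meets the standard.
  All elements met. The burden passes to the importer.
At Stage III.3 the importer must meet a preponderance (weight is at least 54): on (j) the weight is 58 less the opposing 7 gives net 51, < 54, so (j) does not meet the standard.
  Not every element is met, so the importer fails to carry Stage III.3.
So the customs bureau prevails on this issue.
Per-issue: Issue I → customs bureau; Issue II → customs bureau; Issue III → customs bureau. The importer must prevail on at least one issue; overall, the customs bureau prevails.

customs bureau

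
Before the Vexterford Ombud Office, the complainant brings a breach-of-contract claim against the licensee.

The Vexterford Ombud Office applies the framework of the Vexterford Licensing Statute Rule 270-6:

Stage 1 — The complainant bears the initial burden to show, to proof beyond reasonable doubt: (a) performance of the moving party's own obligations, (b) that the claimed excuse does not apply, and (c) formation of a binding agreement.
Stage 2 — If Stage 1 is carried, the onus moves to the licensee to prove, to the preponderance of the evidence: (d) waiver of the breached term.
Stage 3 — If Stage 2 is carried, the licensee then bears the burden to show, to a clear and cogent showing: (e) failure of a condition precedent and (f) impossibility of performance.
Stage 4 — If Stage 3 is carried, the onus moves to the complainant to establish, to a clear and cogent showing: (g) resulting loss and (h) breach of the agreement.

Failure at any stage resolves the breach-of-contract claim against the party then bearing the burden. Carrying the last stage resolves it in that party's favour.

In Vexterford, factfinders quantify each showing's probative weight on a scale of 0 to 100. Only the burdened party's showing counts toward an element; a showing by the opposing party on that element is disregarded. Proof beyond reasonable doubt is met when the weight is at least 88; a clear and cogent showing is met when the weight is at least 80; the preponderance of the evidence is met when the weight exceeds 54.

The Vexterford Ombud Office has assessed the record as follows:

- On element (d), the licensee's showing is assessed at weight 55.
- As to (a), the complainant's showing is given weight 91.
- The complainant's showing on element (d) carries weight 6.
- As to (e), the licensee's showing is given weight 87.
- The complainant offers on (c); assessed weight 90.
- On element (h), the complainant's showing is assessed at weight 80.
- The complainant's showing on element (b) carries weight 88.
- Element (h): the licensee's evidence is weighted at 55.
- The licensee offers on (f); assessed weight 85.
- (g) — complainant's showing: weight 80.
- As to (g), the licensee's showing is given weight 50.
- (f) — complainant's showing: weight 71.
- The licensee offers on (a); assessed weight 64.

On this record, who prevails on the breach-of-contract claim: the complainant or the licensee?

complainant

Stage 1 — burden on complainant; standard: proof beyond reasonable doubt (weight is at least 88).
    (a): 91 (licensee's 64 disregarded) ≥ 88 [met]
    (b): 88 ≥ 88 [met]
    (c): 90 ≥ 88 [met]
  Stage 1 is satisfied; the onus moves to the licensee.
Stage 2 — burden on licensee; standard: the preponderance of the evidence (weight exceeds 54).
    (d): 55 (complainant's 6 disregarded) > 54 [met]
  Stage 2 is satisfied; the licensee continues to bear the burden.
Stage 3 — burden on licensee; standard: a clear and cogent showing (weight is at least 80).
    (e): 87 ≥ 80 [met]
    (f): 85 (complainant's 71 disregarded) ≥ 80 [met]
  The licensee carries Stage 3; the complainant now bears the burden.
Stage 4 — burden on complainant; standard: a clear and cogent showing (weight is at least 80).
    (g): 80 (licensee's 50 disregarded) ≥ 80 [met]
    (h): 80 (licensee's 55 disregarded) ≥ 80 [met]
  The complainant carries the last stage.
All stages carried — the complainant prevails.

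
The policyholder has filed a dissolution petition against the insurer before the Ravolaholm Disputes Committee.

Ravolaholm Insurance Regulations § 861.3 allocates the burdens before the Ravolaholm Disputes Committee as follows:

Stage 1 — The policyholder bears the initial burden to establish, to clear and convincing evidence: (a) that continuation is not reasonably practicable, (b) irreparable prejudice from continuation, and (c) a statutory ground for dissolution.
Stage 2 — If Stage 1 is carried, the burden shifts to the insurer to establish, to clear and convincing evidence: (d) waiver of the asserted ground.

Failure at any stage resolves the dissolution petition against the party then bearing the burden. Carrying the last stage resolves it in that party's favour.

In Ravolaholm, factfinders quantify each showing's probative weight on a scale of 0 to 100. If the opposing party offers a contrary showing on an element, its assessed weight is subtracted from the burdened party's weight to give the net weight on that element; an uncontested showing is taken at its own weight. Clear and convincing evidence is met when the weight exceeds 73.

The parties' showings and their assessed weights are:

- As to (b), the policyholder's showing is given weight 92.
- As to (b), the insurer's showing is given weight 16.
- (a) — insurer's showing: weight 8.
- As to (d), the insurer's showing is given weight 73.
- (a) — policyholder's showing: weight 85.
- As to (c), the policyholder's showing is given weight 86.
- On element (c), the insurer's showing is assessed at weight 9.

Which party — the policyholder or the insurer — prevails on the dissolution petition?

policyholder

Stage 1 (policyholder, clear and convincing evidence, weight exceeds 73): (a) net 85−8=77 > 73 — meets; (b) net 92−16=76 > 73 — meets; (c) net 86−9=77 > 73 — meets.
  Stage 1 carried; the burden shifts to the insurer.
Stage 2 (insurer, clear and convincing evidence, weight exceeds 73): (d) 73 ≤ 73 — fails.
  The insurer does not carry Stage 2.
The analysis ends at Stage 2; the policyholder prevails.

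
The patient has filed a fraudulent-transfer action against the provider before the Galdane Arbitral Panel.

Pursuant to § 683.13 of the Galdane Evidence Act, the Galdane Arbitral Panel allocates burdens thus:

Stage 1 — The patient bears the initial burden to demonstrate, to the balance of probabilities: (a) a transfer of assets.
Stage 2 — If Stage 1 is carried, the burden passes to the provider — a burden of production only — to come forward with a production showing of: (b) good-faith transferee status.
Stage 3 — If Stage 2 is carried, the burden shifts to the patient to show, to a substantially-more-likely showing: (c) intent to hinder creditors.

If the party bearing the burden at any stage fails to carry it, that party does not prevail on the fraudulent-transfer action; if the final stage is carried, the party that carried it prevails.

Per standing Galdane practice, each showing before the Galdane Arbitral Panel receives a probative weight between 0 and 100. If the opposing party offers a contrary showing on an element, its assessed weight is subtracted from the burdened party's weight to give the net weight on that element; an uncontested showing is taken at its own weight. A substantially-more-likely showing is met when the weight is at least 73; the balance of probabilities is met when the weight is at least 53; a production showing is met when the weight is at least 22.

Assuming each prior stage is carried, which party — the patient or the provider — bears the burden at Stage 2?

provider

Stage 2's rule assigns the burden to the provider (to a production showing).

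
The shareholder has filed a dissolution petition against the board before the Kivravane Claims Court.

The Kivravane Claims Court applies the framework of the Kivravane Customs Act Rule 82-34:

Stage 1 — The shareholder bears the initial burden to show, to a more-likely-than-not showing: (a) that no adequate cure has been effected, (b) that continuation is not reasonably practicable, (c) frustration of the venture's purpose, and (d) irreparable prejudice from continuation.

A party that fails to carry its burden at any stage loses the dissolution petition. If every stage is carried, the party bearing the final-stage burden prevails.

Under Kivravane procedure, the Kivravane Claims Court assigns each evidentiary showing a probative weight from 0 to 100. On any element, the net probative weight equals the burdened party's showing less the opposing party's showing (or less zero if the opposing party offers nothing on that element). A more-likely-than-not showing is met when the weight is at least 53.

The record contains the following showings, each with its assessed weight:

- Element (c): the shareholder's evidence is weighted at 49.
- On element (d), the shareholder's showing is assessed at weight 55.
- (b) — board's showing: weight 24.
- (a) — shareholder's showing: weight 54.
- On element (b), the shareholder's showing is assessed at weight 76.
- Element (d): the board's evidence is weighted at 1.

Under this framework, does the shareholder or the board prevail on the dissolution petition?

board

At Stage 1 the shareholder must meet a more-likely-than-not showing (weight is at least 53): on (a) the weight is 54, which does reach 53, so (a) meets the standard; on (b) the weight is 76 less the opposing 24 gives net 52, which does not reach 53, so (b) does not meet the standard; on (c) the weight is 49, which does not reach 53, so (c) does not meet the standard; on (d) the weight is 55 less the opposing 1 gives net 54, which does reach 53, so (d) meets the standard.
  Stage 1 not carried; the shareholder fails its burden.
So the board prevails.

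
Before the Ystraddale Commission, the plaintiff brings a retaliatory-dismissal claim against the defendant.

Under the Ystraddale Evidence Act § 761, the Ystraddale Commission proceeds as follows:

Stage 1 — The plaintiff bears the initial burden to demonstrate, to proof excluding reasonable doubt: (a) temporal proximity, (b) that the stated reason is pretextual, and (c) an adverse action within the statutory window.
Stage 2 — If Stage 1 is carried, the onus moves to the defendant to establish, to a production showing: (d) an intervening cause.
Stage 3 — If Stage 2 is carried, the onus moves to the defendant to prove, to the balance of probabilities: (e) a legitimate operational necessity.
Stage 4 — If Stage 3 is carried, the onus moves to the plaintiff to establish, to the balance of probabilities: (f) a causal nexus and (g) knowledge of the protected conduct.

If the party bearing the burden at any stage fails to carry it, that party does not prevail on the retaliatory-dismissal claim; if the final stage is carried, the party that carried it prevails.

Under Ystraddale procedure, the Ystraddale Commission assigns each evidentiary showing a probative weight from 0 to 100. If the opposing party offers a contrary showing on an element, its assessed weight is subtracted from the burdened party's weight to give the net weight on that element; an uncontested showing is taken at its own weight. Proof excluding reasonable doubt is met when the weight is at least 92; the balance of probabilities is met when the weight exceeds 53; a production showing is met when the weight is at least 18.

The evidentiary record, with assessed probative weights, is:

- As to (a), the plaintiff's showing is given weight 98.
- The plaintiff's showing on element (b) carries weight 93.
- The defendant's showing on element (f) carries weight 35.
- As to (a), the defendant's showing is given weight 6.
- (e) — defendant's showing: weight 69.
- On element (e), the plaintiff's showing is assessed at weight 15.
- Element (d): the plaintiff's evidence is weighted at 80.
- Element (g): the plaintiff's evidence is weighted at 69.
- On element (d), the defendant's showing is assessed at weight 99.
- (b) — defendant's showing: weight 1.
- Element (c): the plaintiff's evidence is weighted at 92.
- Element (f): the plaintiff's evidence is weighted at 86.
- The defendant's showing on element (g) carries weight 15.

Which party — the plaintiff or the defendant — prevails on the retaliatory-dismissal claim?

Stage 1 (plaintiff, proof excluding reasonable doubt, weight is at least 92): (a) net 98−6=92 ≥ 92 — meets; (b) net 93−1=92 ≥ 92 — meets; (c) 92 ≥ 92 — meets.
  Stage 1 is satisfied; the onus moves to the defendant.
Stage 2 (defendant, a production showing, weight is at least 18): (d) net 99−80=19 ≥ 18 — meets.
  Stage 2 is satisfied; the defendant continues to bear the burden.
Stage 3 (defendant, the balance of probabilities, weight exceeds 53): (e) net 69−15=54 > 53 — meets.
  All elements met. The burden passes to the plaintiff.
Stage 4 (plaintiff, the balance of probabilities, weight exceeds 53): (f) net 86−35=51 ≤ 53 — fails; (g) net 69−15=54 > 53 — meets.
  The plaintiff does not carry Stage 4.
The defendant prevails.

defendant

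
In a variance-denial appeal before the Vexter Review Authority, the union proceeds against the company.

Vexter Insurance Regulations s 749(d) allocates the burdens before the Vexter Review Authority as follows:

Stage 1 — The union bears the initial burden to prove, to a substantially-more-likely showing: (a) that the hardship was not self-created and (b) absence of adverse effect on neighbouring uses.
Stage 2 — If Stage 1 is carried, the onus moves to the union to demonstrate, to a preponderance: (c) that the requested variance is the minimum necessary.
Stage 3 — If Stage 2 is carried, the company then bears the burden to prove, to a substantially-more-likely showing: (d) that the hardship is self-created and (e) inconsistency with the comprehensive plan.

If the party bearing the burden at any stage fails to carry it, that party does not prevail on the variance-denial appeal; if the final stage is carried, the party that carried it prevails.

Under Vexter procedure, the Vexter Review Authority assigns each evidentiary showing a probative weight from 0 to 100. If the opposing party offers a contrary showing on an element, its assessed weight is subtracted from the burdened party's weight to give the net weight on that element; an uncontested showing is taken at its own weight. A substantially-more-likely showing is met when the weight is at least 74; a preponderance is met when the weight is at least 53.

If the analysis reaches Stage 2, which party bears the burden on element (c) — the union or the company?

union

Stage 2's rule assigns the burden to the union (to a preponderance).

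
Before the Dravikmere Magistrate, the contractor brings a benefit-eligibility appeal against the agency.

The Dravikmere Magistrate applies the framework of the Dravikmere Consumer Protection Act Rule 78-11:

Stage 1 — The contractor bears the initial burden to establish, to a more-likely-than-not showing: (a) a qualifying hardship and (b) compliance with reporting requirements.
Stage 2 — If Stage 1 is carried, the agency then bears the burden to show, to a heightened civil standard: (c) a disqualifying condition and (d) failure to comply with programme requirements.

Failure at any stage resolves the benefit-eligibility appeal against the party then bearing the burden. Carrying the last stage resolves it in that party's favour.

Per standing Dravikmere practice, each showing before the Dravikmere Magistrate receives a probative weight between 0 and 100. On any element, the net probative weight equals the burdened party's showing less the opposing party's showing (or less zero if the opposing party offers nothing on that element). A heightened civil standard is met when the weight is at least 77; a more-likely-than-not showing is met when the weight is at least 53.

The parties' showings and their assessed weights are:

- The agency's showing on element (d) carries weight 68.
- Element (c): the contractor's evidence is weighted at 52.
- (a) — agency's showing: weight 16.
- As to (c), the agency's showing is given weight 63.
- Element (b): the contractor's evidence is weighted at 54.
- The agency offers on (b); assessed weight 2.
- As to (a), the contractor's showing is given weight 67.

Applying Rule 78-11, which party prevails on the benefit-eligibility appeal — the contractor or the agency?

agency

Stage 1 (contractor, a more-likely-than-not showing, weight is at least 53): (a) net 67−16=51 < 53 — fails; (b) net 54−2=52 < 53 — fails.
  The contractor does not carry Stage 1.
The analysis ends at Stage 1; the agency prevails.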